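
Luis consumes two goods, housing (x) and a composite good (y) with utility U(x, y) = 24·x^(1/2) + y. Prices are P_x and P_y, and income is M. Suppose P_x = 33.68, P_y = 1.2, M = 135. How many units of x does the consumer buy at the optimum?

Utility is quasi-linear in y; the FOC for x is 12/√x = P_x/P_y.
Thus x* = (12·P_y/P_x)² — independent of M — with the rest of income spent on y.
Plugging in: x* = (12·1.2/33.68)² = 0.1828.

x* = 0.1828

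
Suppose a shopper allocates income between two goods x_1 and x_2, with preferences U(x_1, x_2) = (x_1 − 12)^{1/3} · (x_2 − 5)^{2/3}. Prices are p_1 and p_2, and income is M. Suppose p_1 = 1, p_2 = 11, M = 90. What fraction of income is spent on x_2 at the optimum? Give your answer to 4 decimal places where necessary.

share on x_2 = 0.7815

Let x_1' = x_1−12, x_2' = x_2−5. MRS = (1/2)·x_2'/x_1' = p_1/p_2.
Substituting into the budget: x_1* = 12 + 1/3·(M − 12·p_1 − 5·p_2)/p_1, and x_2* = 5 + 2/3·(…)/p_2.
Discretionary income = 90 − 12·1 − 5·11 = 23; x_1* = 12 + 1/3·23/1 = 19.6667; x_2* = 5 + 2/3·23/11 = 6.3939.
Expenditure on x_2: 11·6.3939 = 70.3333; share = 0.7815.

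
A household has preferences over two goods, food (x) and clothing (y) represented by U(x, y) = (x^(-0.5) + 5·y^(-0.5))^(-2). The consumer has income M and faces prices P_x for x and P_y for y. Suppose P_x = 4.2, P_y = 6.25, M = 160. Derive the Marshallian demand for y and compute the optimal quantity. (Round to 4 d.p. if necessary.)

Numerically y/x = 2.243328, so x* = 160/(4.2 + 6.25·2.243328) = 8.7812 and y* = 2.243328·8.7812 = 19.6991.

y* = 19.6991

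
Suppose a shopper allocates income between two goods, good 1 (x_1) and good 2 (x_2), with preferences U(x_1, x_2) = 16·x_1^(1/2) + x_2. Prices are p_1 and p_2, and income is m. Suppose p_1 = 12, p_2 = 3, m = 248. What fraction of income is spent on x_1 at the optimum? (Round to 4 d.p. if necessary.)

MU_x_1 = 8/√x_1, MU_x_2 = 1. Tangency: 8/√x_1 = p_1/p_2.
Thus x_1* = (8·p_2/p_1)² — independent of m — with the rest of income spent on x_2.
Plugging in: x_1* = (8·3/12)² = 4, x_2* = 66.6667.
Expenditure on x_1: 12·4 = 48; share = 0.1935.

share on x_1 = 0.1935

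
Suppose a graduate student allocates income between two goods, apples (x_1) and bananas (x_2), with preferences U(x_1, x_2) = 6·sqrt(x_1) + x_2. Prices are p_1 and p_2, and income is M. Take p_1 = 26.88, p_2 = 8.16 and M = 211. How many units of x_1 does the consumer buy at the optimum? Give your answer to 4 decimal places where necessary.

x_1* = 0.8294

Utility is quasi-linear in x_2; the FOC for x_1 is 3/√x_1 = p_1/p_2.
Solve: √x_1 = 3·p_2/p_1, so x_1*(p_1,p_2) = (3·p_2/p_1)², and x_2* = (M − p_1·x_1*)/p_2.
Plugging in: x_1* = (3·8.16/26.88)² = 0.8294.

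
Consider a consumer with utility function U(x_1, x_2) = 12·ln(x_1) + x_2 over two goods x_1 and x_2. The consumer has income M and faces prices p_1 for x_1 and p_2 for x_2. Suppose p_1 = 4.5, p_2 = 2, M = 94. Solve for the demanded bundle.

MU_x_1 = 12/x_1, MU_x_2 = 1. Tangency: 12/x_1 = p_1/p_2.
So x_1*(p_1,p_2) = 12·p_2/p_1, independent of income; and x_2* = (M − 12·p_2)/p_2.
At the given prices: x_1* = 12·2/4.5 = 5.3333, and x_2* = 35.

x_1* = 5.3333, x_2* = 35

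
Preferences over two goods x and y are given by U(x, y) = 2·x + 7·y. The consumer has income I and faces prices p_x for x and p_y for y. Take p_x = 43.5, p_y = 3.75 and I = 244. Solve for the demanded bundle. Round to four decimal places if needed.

Linear utility — the consumer picks whichever good has higher MU/price: 2/43.5 = 0.046 vs 7/3.75 = 1.8667.
y gives more utility per dollar, so spend all income on y: y* = I/p_y, x* = 0.
Numerically: x* = 0, y* = 65.0667.

x* = 0, y* = 65.0667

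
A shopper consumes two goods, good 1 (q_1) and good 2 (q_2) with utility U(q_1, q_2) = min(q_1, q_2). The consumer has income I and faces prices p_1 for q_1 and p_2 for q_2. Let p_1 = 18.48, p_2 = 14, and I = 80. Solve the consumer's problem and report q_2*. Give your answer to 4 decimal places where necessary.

q_2* = 2.4631

With perfect complements, no substitution: consume in ratio q_1:q_2 = 1:1.
Budget: p_1·q_1 + p_2·q_1 = I, so (p_1 + p_2)·q_1 = I.
Demand: q_1*(p_1,p_2,I) = I/(p_1 + p_2), q_2* = I/(p_1 + p_2).
Here 18.48 + 14 = 32.48, giving q_2* = 2.4631.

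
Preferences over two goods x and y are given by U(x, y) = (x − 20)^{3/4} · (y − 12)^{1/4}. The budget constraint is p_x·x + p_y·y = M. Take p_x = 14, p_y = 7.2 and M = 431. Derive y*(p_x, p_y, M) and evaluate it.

y* = 14.2431

This is Cobb-Douglas in (x−20, y−12): tangency gives 0.75·p_y·(y−12) = 0.25·p_x·(x−20).
Substituting into the budget: x* = 20 + 0.75·(M − 20·p_x − 12·p_y)/p_x, and y* = 12 + 0.25·(…)/p_y.
Discretionary income = 431 − 20·14 − 12·7.2 = 64.6; y* = 12 + 0.25·64.6/7.2 = 14.2431.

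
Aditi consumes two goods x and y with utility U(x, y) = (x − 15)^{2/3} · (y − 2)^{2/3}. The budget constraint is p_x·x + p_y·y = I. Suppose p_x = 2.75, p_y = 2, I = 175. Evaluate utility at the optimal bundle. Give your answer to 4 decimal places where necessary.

Substituting into the budget: x* = 15 + 0.5·(I − 15·p_x − 2·p_y)/p_x, and y* = 2 + 0.5·(…)/p_y.
Discretionary income = 175 − 15·2.75 − 2·2 = 129.75; x* = 15 + 0.5·129.75/2.75 = 38.5909; y* = 2 + 0.5·129.75/2 = 34.4375.
Utility at the optimum: U(38.5909, 34.4375) = 83.662.

V = 83.662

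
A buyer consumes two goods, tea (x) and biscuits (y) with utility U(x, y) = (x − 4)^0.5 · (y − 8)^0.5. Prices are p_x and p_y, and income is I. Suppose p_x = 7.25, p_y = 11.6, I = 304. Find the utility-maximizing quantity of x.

After buying the subsistence bundle (4, 8), a share 0.5 of the remaining income goes to x: x* = 4 + 0.5·(I − 4p_x − 8p_y)/p_x.
Discretionary income = 304 − 4·7.25 − 8·11.6 = 182.2; x* = 4 + 0.5·182.2/7.25 = 16.5655.

x* = 16.5655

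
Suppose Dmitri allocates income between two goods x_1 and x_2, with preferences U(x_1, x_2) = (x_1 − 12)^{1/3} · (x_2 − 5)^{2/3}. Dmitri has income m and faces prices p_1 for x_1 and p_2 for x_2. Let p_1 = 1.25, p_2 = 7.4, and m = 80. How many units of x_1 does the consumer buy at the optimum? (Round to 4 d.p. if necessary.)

Discretionary income = 80 − 12·1.25 − 5·7.4 = 28; x_1* = 12 + 1/3·28/1.25 = 19.4667.

x_1* = 19.4667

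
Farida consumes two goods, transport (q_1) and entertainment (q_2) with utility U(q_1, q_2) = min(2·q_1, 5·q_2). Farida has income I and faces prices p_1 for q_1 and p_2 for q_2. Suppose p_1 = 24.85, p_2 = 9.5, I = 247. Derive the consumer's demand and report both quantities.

With perfect complements, no substitution: consume in ratio q_1:q_2 = 5:2.
Budget: p_1·q_1 + p_2·(2/5)·q_1 = I, so (5·p_1 + 2·p_2)·q_1 = 5·I.
Demand: q_1*(p_1,p_2,I) = 5·I/(5·p_1 + 2·p_2), q_2* = 2·I/(5·p_1 + 2·p_2).
Here 5·24.85 + 2·9.5 = 143.25, giving q_1* = 8.6213 and q_2* = 3.4485.

q_1* = 8.6213, q_2* = 3.4485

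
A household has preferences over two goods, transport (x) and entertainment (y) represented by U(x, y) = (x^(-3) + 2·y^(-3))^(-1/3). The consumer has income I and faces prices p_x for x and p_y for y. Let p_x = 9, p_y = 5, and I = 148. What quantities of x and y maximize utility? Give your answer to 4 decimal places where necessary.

x* = 9.3156, y* = 12.8318

MU_x ∝ x^(-4), MU_y ∝ 2·y^(-4), so MRS = (1/2)·(y/x)^(4) = p_x/p_y.
Hence y/x = (2·p_x/p_y)^(1/(4)), i.e. raised to the 0.25 power.
With the ratio pinned down, the budget gives x* = I/(p_x + p_y·(y/x)) and y* = (y/x)·x*.
Numerically y/x = 1.377449, so x* = 148/(9 + 5·1.377449) = 9.3156 and y* = 1.377449·9.3156 = 12.8318.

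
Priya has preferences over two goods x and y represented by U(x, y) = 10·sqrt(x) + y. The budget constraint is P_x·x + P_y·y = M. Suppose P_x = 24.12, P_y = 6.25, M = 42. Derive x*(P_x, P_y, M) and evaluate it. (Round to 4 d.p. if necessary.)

Set MRS = P_x/P_y: 5·x^(−1/2) = P_x/P_y.
Thus x* = (5·P_y/P_x)² — independent of M — with the rest of income spent on y.
Plugging in: x* = (5·6.25/24.12)² = 1.6786.

x* = 1.6786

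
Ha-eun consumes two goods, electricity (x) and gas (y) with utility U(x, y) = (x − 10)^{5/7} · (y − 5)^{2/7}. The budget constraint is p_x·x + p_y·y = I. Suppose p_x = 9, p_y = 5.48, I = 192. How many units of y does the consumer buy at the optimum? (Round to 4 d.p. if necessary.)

y* = 8.8895

Let x' = x−10, y' = y−5. MRS = (5/2)·y'/x' = p_x/p_y.
After buying the subsistence bundle (10, 5), a share 5/7 of the remaining income goes to x: x* = 10 + 5/7·(I − 10p_x − 5p_y)/p_x.
Discretionary income = 192 − 10·9 − 5·5.48 = 74.6; y* = 5 + 2/7·74.6/5.48 = 8.8895.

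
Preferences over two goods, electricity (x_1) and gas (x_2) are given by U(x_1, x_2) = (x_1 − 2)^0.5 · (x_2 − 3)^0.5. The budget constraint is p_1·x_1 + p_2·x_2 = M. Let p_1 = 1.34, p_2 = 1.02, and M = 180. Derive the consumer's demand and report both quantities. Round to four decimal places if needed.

MRS = (x_2−3)/(x_1−2). Tangency with p_1/p_2 gives x_2−3 = (p_1/p_2)·(x_1−2).
After buying the subsistence bundle (2, 3), a share 0.5 of the remaining income goes to x_1: x_1* = 2 + 0.5·(M − 2p_1 − 3p_2)/p_1.
Discretionary income = 180 − 2·1.34 − 3·1.02 = 174.26; x_1* = 2 + 0.5·174.26/1.34 = 67.0224; x_2* = 3 + 0.5·174.26/1.02 = 88.4216.

x_1* = 67.0224, x_2* = 88.4216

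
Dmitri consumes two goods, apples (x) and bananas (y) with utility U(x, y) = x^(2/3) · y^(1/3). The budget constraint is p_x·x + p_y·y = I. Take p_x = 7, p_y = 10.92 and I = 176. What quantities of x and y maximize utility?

x* = 16.7619, y* = 5.3724

The MRS is 2·y/x. Set MRS = p_x/p_y.
Rearranging, p_y·y = (1/2)·p_x·x. Substituting into the budget gives p_x·x·(1 + (1/2)) = I.
Demand: x*(p_x,p_y,I) = 2/3·I/p_x and y* = 1/3·I/p_y.
At p_x=7, p_y=10.92, I=176: x* = 2/3·176/7 = 16.7619, y* = 5.3724.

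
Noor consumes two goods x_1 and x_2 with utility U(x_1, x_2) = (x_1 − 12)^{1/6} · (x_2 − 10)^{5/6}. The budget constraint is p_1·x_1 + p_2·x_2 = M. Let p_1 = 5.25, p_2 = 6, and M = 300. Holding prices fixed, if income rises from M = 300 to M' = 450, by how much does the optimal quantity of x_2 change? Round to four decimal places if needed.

Δx_2* = 20.8333

Let x_1' = x_1−12, x_2' = x_2−10. MRS = (1/5)·x_2'/x_1' = p_1/p_2.
Substituting into the budget: x_1* = 12 + 1/6·(M − 12·p_1 − 10·p_2)/p_1, and x_2* = 10 + 5/6·(…)/p_2.
Discretionary income = 300 − 12·5.25 − 10·6 = 177; x_2* = 10 + 5/6·177/6 = 34.5833.
At M' = 450: x_2* = 55.4167. Change: 55.4167 − 34.5833 = 20.8333.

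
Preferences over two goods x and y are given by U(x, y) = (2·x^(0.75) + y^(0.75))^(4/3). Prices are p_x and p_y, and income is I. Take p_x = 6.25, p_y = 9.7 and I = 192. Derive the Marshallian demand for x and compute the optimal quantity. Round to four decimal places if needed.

x* = 30.2148

MU_x ∝ 2·x^(-0.25), MU_y ∝ y^(-0.25), so MRS = 2·(y/x)^(0.25) = p_x/p_y.
Solve for the ratio: y/x = [(1/2)·p_x/p_y]^(4).
With the ratio pinned down, the budget gives x* = I/(p_x + p_y·(y/x)) and y* = (y/x)·x*.
Numerically y/x = 0.010772, so x* = 192/(6.25 + 9.7·0.010772) = 30.2148.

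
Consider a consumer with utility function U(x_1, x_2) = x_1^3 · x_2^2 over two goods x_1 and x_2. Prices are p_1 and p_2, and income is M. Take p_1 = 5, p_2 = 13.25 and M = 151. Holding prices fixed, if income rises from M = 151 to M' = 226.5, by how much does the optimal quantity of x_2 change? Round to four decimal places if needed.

Tangency: MRS = (3/2)·x_2/x_1 = p_1/p_2.
So 3·p_2·x_2 = 2·p_1·x_1; combined with the budget, a share 0.6 of income goes to x_1.
Demand: x_1*(p_1,p_2,M) = 0.6·M/p_1 and x_2* = 0.4·M/p_2.
At p_1=5, p_2=13.25, M=151: x_2* = 0.4·151/13.25 = 4.5585.
At M' = 226.5: x_2* = 6.8377. Change: 6.8377 − 4.5585 = 2.2792.

Δx_2* = 2.2792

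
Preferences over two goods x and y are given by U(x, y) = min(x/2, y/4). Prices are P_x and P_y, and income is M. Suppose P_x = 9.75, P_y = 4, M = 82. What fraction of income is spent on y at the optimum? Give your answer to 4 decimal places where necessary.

With perfect complements, no substitution: consume in ratio x:y = 2:4.
Budget: P_x·x + P_y·2·x = M, so (2·P_x + 4·P_y)·x = 2·M.
Demand: x*(P_x,P_y,M) = 2·M/(2·P_x + 4·P_y), y* = 4·M/(2·P_x + 4·P_y).
Here 2·9.75 + 4·4 = 35.5, giving x* = 4.6197 and y* = 9.2394.
Expenditure on y: 4·9.2394 = 36.9577; share = 0.4507.

share on y = 0.4507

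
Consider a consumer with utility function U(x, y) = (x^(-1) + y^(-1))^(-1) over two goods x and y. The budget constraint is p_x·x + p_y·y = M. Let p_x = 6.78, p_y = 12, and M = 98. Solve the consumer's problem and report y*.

y* = 4.6622

Substitute y = (y/x)·x into the budget: x* = M/(p_x + p_y·(y/x)).
Numerically y/x = 0.751665, so x* = 98/(6.78 + 12·0.751665) = 6.2025 and y* = 0.751665·6.2025 = 4.6622.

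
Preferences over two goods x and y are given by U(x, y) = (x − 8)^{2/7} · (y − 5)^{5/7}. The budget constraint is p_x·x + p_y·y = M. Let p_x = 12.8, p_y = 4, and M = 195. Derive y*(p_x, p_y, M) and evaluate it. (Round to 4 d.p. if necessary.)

y* = 17.9643

Substituting into the budget: x* = 8 + 2/7·(M − 8·p_x − 5·p_y)/p_x, and y* = 5 + 5/7·(…)/p_y.
Discretionary income = 195 − 8·12.8 − 5·4 = 72.6; y* = 5 + 5/7·72.6/4 = 17.9643.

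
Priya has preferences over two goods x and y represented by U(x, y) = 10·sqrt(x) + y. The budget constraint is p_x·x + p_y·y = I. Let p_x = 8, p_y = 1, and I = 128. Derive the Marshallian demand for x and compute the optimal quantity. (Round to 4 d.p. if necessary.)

x* = 0.3906

Utility is quasi-linear in y; the FOC for x is 5/√x = p_x/p_y.
Thus x* = (5·p_y/p_x)² — independent of I — with the rest of income spent on y.
Plugging in: x* = (5·1/8)² = 0.3906.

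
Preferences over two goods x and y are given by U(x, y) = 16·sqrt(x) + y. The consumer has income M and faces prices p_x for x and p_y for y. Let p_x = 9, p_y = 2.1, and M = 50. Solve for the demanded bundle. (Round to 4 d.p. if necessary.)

Set MRS = p_x/p_y: 8·x^(−1/2) = p_x/p_y.
Solve: √x = 8·p_y/p_x, so x*(p_x,p_y) = (8·p_y/p_x)², and y* = (M − p_x·x*)/p_y.
Plugging in: x* = (8·2.1/9)² = 3.4844, y* = 8.8762.

x* = 3.4844, y* = 8.8762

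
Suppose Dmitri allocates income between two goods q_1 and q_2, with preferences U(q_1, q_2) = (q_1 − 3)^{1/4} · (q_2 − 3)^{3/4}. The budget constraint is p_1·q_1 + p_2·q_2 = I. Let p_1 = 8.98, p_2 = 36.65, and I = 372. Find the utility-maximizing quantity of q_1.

This is Cobb-Douglas in (q_1−3, q_2−3): tangency gives 0.25·p_2·(q_2−3) = 0.75·p_1·(q_1−3).
After buying the subsistence bundle (3, 3), a share 0.25 of the remaining income goes to q_1: q_1* = 3 + 0.25·(I − 3p_1 − 3p_2)/p_1.
Discretionary income = 372 − 3·8.98 − 3·36.65 = 235.11; q_1* = 3 + 0.25·235.11/8.98 = 9.5454.

q_1* = 9.5454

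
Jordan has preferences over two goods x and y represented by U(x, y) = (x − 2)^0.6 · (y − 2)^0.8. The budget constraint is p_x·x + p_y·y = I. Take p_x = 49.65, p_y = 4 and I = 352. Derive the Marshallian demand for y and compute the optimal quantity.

Let x' = x−2, y' = y−2. MRS = (3/4)·y'/x' = p_x/p_y.
Substituting into the budget: x* = 2 + 3/7·(I − 2·p_x − 2·p_y)/p_x, and y* = 2 + 4/7·(…)/p_y.
Discretionary income = 352 − 2·49.65 − 2·4 = 244.7; y* = 2 + 4/7·244.7/4 = 36.9571.

y* = 36.9571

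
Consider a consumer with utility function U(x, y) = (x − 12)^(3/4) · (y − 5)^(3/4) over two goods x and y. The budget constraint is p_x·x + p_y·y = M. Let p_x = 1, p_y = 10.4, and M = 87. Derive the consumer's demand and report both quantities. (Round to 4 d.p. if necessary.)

x* = 23.5, y* = 6.1058

Let x' = x−12, y' = y−5. MRS = y'/x' = p_x/p_y.
After buying the subsistence bundle (12, 5), a share 0.5 of the remaining income goes to x: x* = 12 + 0.5·(M − 12p_x − 5p_y)/p_x.
Discretionary income = 87 − 12·1 − 5·10.4 = 23; x* = 12 + 0.5·23/1 = 23.5; y* = 5 + 0.5·23/10.4 = 6.1058.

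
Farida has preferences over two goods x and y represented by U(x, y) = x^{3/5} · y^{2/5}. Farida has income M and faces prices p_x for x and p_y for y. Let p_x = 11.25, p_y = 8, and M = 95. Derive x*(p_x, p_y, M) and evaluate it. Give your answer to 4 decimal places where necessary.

Tangency: MRS = (3/2)·y/x = p_x/p_y.
Rearranging, p_y·y = (2/3)·p_x·x. Substituting into the budget gives p_x·x·(1 + (2/3)) = M.
Demand: x*(p_x,p_y,M) = 0.6·M/p_x and y* = 0.4·M/p_y.
At p_x=11.25, p_y=8, M=95: x* = 0.6·95/11.25 = 5.0667.

x* = 5.0667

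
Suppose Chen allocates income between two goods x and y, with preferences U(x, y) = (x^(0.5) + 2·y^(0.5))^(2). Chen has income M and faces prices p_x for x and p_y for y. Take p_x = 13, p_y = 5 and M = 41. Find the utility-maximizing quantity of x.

x* = 0.2767

Substitute y = (y/x)·x into the budget: x* = M/(p_x + p_y·(y/x)).
Numerically y/x = 27.04, so x* = 41/(13 + 5·27.04) = 0.2767.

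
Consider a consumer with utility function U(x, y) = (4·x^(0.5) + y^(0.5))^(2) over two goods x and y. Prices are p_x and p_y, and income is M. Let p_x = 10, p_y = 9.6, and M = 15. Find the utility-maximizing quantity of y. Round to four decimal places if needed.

y* = 0.0955

From the CES first-order condition, 4·(y/x)^(0.5) = p_x/p_y.
Hence y/x = ((1/4)·p_x/p_y)^(1/(0.5)), i.e. raised to the 2 power.
With the ratio pinned down, the budget gives x* = M/(p_x + p_y·(y/x)) and y* = (y/x)·x*.
Numerically y/x = 0.067817, so x* = 15/(10 + 9.6·0.067817) = 1.4083 and y* = 0.067817·1.4083 = 0.0955.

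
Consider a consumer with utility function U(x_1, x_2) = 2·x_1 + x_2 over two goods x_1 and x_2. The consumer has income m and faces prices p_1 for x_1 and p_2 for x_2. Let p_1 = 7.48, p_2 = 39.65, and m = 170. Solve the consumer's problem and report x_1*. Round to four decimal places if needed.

Linear utility — the consumer picks whichever good has higher MU/price: 2/7.48 = 0.2674 vs 1/39.65 = 0.0252.
x_1 gives more utility per dollar, so spend all income on x_1: x_1* = m/p_1, x_2* = 0.
Numerically: x_1* = 22.7273, x_2* = 0.

x_1* = 22.7273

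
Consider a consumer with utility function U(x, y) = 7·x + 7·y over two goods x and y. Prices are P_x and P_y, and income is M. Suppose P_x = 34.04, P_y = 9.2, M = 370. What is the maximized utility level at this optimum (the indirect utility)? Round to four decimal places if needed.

Perfect substitutes: compare marginal utility per dollar. 7/P_x vs 7/P_y → 0.2056 vs 0.7609.
y gives more utility per dollar, so spend all income on y: y* = M/P_y, x* = 0.
Numerically: x* = 0, y* = 40.2174.
Utility at the optimum: U(0, 40.2174) = 281.5217.

V = 281.5217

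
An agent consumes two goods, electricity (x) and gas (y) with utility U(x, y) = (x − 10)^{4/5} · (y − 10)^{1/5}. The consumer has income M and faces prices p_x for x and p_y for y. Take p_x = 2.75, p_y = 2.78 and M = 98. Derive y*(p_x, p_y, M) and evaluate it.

y* = 13.0719

Let x' = x−10, y' = y−10. MRS = 4·y'/x' = p_x/p_y.
After buying the subsistence bundle (10, 10), a share 0.8 of the remaining income goes to x: x* = 10 + 0.8·(M − 10p_x − 10p_y)/p_x.
Discretionary income = 98 − 10·2.75 − 10·2.78 = 42.7; y* = 10 + 0.2·42.7/2.78 = 13.0719.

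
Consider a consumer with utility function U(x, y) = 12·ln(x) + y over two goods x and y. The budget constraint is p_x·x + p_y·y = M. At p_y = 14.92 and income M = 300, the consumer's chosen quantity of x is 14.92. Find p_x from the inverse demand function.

p_x = 12

Set MRS = p_x/p_y: (12/x)/1 = p_x/p_y.
So x*(p_x,p_y) = 12·p_y/p_x, independent of income; and y* = (M − 12·p_y)/p_y.
Set x* = 14.92 in the demand function and solve for p_x: p_x = 12.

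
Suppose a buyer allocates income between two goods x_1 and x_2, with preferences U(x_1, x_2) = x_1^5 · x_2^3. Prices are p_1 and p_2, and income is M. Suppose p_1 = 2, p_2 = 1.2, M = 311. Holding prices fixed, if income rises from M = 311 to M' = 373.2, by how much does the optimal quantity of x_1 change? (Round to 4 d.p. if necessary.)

Δx_1* = 19.4375

Tangency: MRS = (5/3)·x_2/x_1 = p_1/p_2.
Rearranging, p_2·x_2 = (3/5)·p_1·x_1. Substituting into the budget gives p_1·x_1·(1 + (3/5)) = M.
Demand: x_1*(p_1,p_2,M) = 0.625·M/p_1 and x_2* = 0.375·M/p_2.
At p_1=2, p_2=1.2, M=311: x_1* = 0.625·311/2 = 97.1875.
At M' = 373.2: x_1* = 116.625. Change: 116.625 − 97.1875 = 19.4375.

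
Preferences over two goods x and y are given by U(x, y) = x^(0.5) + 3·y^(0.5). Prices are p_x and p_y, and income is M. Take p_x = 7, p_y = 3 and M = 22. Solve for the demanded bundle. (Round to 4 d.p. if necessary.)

Numerically y/x = 49, so x* = 22/(7 + 3·49) = 0.1429 and y* = 49·0.1429 = 7.

x* = 0.1429, y* = 7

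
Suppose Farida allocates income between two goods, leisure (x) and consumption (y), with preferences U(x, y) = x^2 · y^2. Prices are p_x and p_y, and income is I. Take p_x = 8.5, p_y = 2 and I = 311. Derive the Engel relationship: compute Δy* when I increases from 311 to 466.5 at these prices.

Δy* = 38.875

The MRS is y/x. Set MRS = p_x/p_y.
So 2·p_y·y = 2·p_x·x; combined with the budget, a share 0.5 of income goes to x.
Demand: x*(p_x,p_y,I) = 0.5·I/p_x and y* = 0.5·I/p_y.
At p_x=8.5, p_y=2, I=311: y* = 0.5·311/2 = 77.75.
At I' = 466.5: y* = 116.625. Change: 116.625 − 77.75 = 38.875.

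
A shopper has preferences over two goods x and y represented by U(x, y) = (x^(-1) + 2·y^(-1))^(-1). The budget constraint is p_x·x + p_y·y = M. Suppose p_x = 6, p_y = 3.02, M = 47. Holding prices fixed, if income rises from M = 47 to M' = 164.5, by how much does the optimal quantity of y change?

Δy* = 19.486

From the CES first-order condition, (1/2)·(y/x)^(2) = p_x/p_y.
Solve for the ratio: y/x = [2·p_x/p_y]^(0.5).
With the ratio pinned down, the budget gives x* = M/(p_x + p_y·(y/x)) and y* = (y/x)·x*.
Numerically y/x = 1.993366, so x* = 47/(6 + 3.02·1.993366) = 3.9102 and y* = 1.993366·3.9102 = 7.7944.
At M' = 164.5: y* = 27.2803. Change: 27.2803 − 7.7944 = 19.486.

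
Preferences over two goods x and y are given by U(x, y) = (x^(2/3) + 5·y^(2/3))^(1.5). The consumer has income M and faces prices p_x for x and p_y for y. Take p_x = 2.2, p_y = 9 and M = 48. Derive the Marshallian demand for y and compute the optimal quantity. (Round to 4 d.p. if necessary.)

y* = 4.7036

Substitute y = (y/x)·x into the budget: x* = M/(p_x + p_y·(y/x)).
Numerically y/x = 1.825789, so x* = 48/(2.2 + 9·1.825789) = 2.5762 and y* = 1.825789·2.5762 = 4.7036.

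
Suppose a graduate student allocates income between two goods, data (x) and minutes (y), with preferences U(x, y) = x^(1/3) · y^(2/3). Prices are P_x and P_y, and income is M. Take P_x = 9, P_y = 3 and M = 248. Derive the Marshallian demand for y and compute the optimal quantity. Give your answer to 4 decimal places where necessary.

Demand: x*(P_x,P_y,M) = 1/3·M/P_x and y* = 2/3·M/P_y.
At P_x=9, P_y=3, M=248: y* = 2/3·248/3 = 55.1111.

y* = 55.1111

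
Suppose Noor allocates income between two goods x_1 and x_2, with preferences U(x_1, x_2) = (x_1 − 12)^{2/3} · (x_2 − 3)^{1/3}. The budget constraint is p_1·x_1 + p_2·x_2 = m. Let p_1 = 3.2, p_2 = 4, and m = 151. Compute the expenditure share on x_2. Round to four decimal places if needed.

MRS = 2·(x_2−3)/(x_1−12). Tangency with p_1/p_2 gives x_2−3 = (1/2)·(p_1/p_2)·(x_1−12).
After buying the subsistence bundle (12, 3), a share 2/3 of the remaining income goes to x_1: x_1* = 12 + 2/3·(m − 12p_1 − 3p_2)/p_1.
Discretionary income = 151 − 12·3.2 − 3·4 = 100.6; x_1* = 12 + 2/3·100.6/3.2 = 32.9583; x_2* = 3 + 1/3·100.6/4 = 11.3833.
Expenditure on x_2: 4·11.3833 = 45.5333; share = 0.3015.

share on x_2 = 0.3015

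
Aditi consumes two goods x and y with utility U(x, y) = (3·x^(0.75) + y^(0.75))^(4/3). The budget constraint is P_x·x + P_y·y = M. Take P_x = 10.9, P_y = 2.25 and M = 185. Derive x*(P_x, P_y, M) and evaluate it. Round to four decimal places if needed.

Substitute y = (y/x)·x into the budget: x* = M/(P_x + P_y·(y/x)).
Numerically y/x = 6.799718, so x* = 185/(10.9 + 2.25·6.799718) = 7.0612.

x* = 7.0612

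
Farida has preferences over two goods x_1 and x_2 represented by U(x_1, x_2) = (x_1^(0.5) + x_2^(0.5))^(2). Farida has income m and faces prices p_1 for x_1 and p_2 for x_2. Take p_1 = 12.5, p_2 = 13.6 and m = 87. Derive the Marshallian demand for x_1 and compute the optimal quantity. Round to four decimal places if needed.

MU_x_1 ∝ x_1^(-0.5), MU_x_2 ∝ x_2^(-0.5), so MRS = (x_2/x_1)^(0.5) = p_1/p_2.
Hence x_2/x_1 = (p_1/p_2)^(1/(0.5)), i.e. raised to the 2 power.
Substitute x_2 = (x_2/x_1)·x_1 into the budget: x_1* = m/(p_1 + p_2·(x_2/x_1)).
Numerically x_2/x_1 = 0.844777, so x_1* = 87/(12.5 + 13.6·0.844777) = 3.6267.

x_1* = 3.6267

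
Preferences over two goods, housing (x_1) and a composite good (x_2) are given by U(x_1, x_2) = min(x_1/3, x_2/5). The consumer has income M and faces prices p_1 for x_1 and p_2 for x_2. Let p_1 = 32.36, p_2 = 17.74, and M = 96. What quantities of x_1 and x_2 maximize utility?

With perfect complements, no substitution: consume in ratio x_1:x_2 = 3:5.
Budget: p_1·x_1 + p_2·(5/3)·x_1 = M, so (3·p_1 + 5·p_2)·x_1 = 3·M.
Demand: x_1*(p_1,p_2,M) = 3·M/(3·p_1 + 5·p_2), x_2* = 5·M/(3·p_1 + 5·p_2).
Here 3·32.36 + 5·17.74 = 185.78, giving x_1* = 1.5502 and x_2* = 2.5837.

x_1* = 1.5502, x_2* = 2.5837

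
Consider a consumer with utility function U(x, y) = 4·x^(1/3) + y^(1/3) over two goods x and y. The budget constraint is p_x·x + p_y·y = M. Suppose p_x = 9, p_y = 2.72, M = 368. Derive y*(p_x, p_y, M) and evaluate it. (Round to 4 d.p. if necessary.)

y* = 25.0638

MRS = MU_x/MU_y = 4·(y/x)^(2/3). Set equal to p_x/p_y.
Hence y/x = ((1/4)·p_x/p_y)^(1/(2/3)), i.e. raised to the 1.5 power.
Substitute y = (y/x)·x into the budget: x* = M/(p_x + p_y·(y/x)).
Numerically y/x = 0.752351, so x* = 368/(9 + 2.72·0.752351) = 33.314 and y* = 0.752351·33.314 = 25.0638.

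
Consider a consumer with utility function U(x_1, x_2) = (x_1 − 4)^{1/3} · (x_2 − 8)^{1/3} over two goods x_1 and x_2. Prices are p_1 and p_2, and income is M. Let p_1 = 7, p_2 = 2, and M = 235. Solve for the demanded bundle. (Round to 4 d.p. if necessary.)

MRS = (x_2−8)/(x_1−4). Tangency with p_1/p_2 gives x_2−8 = (p_1/p_2)·(x_1−4).
After buying the subsistence bundle (4, 8), a share 0.5 of the remaining income goes to x_1: x_1* = 4 + 0.5·(M − 4p_1 − 8p_2)/p_1.
Discretionary income = 235 − 4·7 − 8·2 = 191; x_1* = 4 + 0.5·191/7 = 17.6429; x_2* = 8 + 0.5·191/2 = 55.75.

x_1* = 17.6429, x_2* = 55.75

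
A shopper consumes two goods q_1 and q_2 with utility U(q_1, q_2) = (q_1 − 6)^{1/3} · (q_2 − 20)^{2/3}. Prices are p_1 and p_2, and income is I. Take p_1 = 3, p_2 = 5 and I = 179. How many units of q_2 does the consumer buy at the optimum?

q_2* = 28.1333

Substituting into the budget: q_1* = 6 + 1/3·(I − 6·p_1 − 20·p_2)/p_1, and q_2* = 20 + 2/3·(…)/p_2.
Discretionary income = 179 − 6·3 − 20·5 = 61; q_2* = 20 + 2/3·61/5 = 28.1333.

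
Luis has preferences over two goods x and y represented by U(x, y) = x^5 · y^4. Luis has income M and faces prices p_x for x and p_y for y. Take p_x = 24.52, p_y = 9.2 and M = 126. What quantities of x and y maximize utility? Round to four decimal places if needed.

x* = 2.8548, y* = 6.087

At p_x=24.52, p_y=9.2, M=126: x* = 5/9·126/24.52 = 2.8548, y* = 6.087.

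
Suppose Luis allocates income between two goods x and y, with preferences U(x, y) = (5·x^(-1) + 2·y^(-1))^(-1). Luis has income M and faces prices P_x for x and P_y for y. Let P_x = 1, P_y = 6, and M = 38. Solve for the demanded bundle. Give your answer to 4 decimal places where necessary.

MU_x ∝ 5·x^(-2), MU_y ∝ 2·y^(-2), so MRS = (5/2)·(y/x)^(2) = P_x/P_y.
Solve for the ratio: y/x = [(2/5)·P_x/P_y]^(0.5).
With the ratio pinned down, the budget gives x* = M/(P_x + P_y·(y/x)) and y* = (y/x)·x*.
Numerically y/x = 0.258199, so x* = 38/(1 + 6·0.258199) = 14.9067 and y* = 0.258199·14.9067 = 3.8489.

x* = 14.9067, y* = 3.8489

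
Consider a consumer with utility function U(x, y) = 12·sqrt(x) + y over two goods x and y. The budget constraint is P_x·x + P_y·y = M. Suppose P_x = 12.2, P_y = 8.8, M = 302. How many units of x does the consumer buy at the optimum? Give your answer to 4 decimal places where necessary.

Set MRS = P_x/P_y: 6·x^(−1/2) = P_x/P_y.
Thus x* = (6·P_y/P_x)² — independent of M — with the rest of income spent on y.
Plugging in: x* = (6·8.8/12.2)² = 18.7304.

x* = 18.7304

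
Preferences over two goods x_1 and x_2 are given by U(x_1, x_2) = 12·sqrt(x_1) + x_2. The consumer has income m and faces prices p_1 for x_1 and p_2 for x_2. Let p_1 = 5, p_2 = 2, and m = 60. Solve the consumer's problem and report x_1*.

x_1* = 5.76

Set MRS = p_1/p_2: 6·x_1^(−1/2) = p_1/p_2.
Solve: √x_1 = 6·p_2/p_1, so x_1*(p_1,p_2) = (6·p_2/p_1)², and x_2* = (m − p_1·x_1*)/p_2.
Plugging in: x_1* = (6·2/5)² = 5.76.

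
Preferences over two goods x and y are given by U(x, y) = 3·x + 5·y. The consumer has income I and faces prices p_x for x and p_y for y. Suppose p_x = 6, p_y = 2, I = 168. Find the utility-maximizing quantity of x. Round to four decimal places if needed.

y gives more utility per dollar, so spend all income on y: y* = I/p_y, x* = 0.
Numerically: x* = 0, y* = 84.

x* = 0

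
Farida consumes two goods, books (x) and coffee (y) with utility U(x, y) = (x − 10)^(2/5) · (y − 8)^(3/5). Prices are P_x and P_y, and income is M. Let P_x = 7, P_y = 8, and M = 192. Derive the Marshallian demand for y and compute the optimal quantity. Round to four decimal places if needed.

y* = 12.35

This is Cobb-Douglas in (x−10, y−8): tangency gives 0.4·P_y·(y−8) = 0.6·P_x·(x−10).
After buying the subsistence bundle (10, 8), a share 0.4 of the remaining income goes to x: x* = 10 + 0.4·(M − 10P_x − 8P_y)/P_x.
Discretionary income = 192 − 10·7 − 8·8 = 58; y* = 8 + 0.6·58/8 = 12.35.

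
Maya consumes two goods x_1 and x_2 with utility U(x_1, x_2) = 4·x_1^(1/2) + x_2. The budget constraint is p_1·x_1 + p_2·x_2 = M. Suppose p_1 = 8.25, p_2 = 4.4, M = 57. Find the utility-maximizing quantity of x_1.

x_1* = 1.1378

MU_x_1 = 2/√x_1, MU_x_2 = 1. Tangency: 2/√x_1 = p_1/p_2.
Solve: √x_1 = 2·p_2/p_1, so x_1*(p_1,p_2) = (2·p_2/p_1)², and x_2* = (M − p_1·x_1*)/p_2.
Plugging in: x_1* = (2·4.4/8.25)² = 1.1378.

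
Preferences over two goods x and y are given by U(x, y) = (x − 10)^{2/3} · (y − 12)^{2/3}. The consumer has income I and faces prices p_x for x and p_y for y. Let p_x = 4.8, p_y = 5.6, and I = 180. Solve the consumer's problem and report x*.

x* = 16.75

This is Cobb-Douglas in (x−10, y−12): tangency gives 2/3·p_y·(y−12) = 2/3·p_x·(x−10).
After buying the subsistence bundle (10, 12), a share 0.5 of the remaining income goes to x: x* = 10 + 0.5·(I − 10p_x − 12p_y)/p_x.
Discretionary income = 180 − 10·4.8 − 12·5.6 = 64.8; x* = 10 + 0.5·64.8/4.8 = 16.75.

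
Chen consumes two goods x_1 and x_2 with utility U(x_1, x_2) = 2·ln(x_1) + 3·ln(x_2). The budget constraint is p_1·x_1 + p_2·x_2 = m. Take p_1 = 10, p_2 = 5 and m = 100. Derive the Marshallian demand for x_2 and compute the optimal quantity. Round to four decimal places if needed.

x_2* = 12

Tangency: MRS = (2/3)·x_2/x_1 = p_1/p_2.
Rearranging, p_2·x_2 = (3/2)·p_1·x_1. Substituting into the budget gives p_1·x_1·(1 + (3/2)) = m.
Demand: x_1*(p_1,p_2,m) = 0.4·m/p_1 and x_2* = 0.6·m/p_2.
At p_1=10, p_2=5, m=100: x_2* = 0.6·100/5 = 12.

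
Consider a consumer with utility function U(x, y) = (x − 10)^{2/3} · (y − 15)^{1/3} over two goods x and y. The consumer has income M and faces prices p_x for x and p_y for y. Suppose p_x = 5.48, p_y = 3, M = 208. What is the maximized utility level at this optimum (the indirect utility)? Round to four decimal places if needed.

MRS = 2·(y−15)/(x−10). Tangency with p_x/p_y gives y−15 = (1/2)·(p_x/p_y)·(x−10).
After buying the subsistence bundle (10, 15), a share 2/3 of the remaining income goes to x: x* = 10 + 2/3·(M − 10p_x − 15p_y)/p_x.
Discretionary income = 208 − 10·5.48 − 15·3 = 108.2; x* = 10 + 2/3·108.2/5.48 = 23.163; y* = 15 + 1/3·108.2/3 = 27.0222.
Utility at the optimum: U(23.163, 27.0222) = 12.7712.

V = 12.7712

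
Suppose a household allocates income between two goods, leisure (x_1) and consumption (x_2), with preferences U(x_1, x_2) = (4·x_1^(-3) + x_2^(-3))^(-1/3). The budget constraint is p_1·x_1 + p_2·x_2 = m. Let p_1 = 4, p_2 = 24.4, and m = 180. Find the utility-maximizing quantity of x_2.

x_2* = 5.407

MRS = MU_x_1/MU_x_2 = 4·(x_2/x_1)^(4). Set equal to p_1/p_2.
Solve for the ratio: x_2/x_1 = [(1/4)·p_1/p_2]^(0.25).
With the ratio pinned down, the budget gives x_1* = m/(p_1 + p_2·(x_2/x_1)) and x_2* = (x_2/x_1)·x_1*.
Numerically x_2/x_1 = 0.449938, so x_1* = 180/(4 + 24.4·0.449938) = 12.0172 and x_2* = 0.449938·12.0172 = 5.407.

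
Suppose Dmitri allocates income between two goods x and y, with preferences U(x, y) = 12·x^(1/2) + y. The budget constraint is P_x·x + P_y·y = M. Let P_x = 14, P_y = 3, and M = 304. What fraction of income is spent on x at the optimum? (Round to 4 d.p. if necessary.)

MU_x = 6/√x, MU_y = 1. Tangency: 6/√x = P_x/P_y.
Solve: √x = 6·P_y/P_x, so x*(P_x,P_y) = (6·P_y/P_x)², and y* = (M − P_x·x*)/P_y.
Plugging in: x* = (6·3/14)² = 1.6531, y* = 93.619.
Expenditure on x: 14·1.6531 = 23.1429; share = 0.0761.

share on x = 0.0761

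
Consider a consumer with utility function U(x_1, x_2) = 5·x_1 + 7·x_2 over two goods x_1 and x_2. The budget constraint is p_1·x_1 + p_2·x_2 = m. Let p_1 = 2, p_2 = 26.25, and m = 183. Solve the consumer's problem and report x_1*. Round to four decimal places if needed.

x_1* = 91.5

Linear utility — the consumer picks whichever good has higher MU/price: 5/2 = 2.5 vs 7/26.25 = 0.2667.
x_1 gives more utility per dollar, so spend all income on x_1: x_1* = m/p_1, x_2* = 0.
Numerically: x_1* = 91.5, x_2* = 0.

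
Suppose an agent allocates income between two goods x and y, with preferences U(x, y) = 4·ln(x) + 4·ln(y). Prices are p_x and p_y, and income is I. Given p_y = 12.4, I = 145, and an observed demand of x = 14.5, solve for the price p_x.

Tangency: MRS = y/x = p_x/p_y.
Rearranging, p_y·y = p_x·x. Substituting into the budget gives p_x·x·(1 + 1) = I.
Demand: x*(p_x,p_y,I) = 0.5·I/p_x and y* = 0.5·I/p_y.
Set x* = 14.5 in the demand function and solve for p_x: p_x = 5.

p_x = 5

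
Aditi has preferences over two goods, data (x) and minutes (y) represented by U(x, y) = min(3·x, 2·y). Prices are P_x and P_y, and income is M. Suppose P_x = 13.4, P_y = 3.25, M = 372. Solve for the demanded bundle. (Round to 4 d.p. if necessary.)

x* = 20.3557, y* = 30.5335

Demand: x*(P_x,P_y,M) = 2·M/(2·P_x + 3·P_y), y* = 3·M/(2·P_x + 3·P_y).
Here 2·13.4 + 3·3.25 = 36.55, giving x* = 20.3557 and y* = 30.5335.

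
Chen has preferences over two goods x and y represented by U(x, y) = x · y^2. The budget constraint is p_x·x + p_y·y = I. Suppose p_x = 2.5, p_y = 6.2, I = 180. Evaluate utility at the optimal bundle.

V = 8990.6348

Tangency: MRS = (1/2)·y/x = p_x/p_y.
So p_y·y = 2·p_x·x; combined with the budget, a share 1/3 of income goes to x.
Demand: x*(p_x,p_y,I) = 1/3·I/p_x and y* = 2/3·I/p_y.
At p_x=2.5, p_y=6.2, I=180: x* = 1/3·180/2.5 = 24, y* = 19.3548.
Utility at the optimum: U(24, 19.3548) = 8990.6348.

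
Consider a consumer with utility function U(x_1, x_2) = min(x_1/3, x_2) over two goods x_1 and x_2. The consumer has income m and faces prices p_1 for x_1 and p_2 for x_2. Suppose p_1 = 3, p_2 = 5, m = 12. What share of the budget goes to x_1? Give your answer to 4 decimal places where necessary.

share on x_1 = 0.6429

Demand: x_1*(p_1,p_2,m) = 3·m/(3·p_1 + p_2), x_2* = m/(3·p_1 + p_2).
Here 3·3 + 5 = 14, giving x_1* = 2.5714 and x_2* = 0.8571.
Expenditure on x_1: 3·2.5714 = 7.7143; share = 0.6429.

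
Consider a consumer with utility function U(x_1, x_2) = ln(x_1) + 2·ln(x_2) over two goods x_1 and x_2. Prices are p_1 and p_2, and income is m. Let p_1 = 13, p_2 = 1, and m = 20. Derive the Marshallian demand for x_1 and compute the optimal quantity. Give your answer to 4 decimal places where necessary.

x_1* = 0.5128

At p_1=13, p_2=1, m=20: x_1* = 1/3·20/13 = 0.5128.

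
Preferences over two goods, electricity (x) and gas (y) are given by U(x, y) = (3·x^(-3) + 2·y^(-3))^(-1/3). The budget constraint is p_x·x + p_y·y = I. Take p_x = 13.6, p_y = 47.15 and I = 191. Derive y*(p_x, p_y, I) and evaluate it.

From the CES first-order condition, (3/2)·(y/x)^(4) = p_x/p_y.
Solve for the ratio: y/x = [(2/3)·p_x/p_y]^(0.25).
Substitute y = (y/x)·x into the budget: x* = I/(p_x + p_y·(y/x)).
Numerically y/x = 0.662204, so x* = 191/(13.6 + 47.15·0.662204) = 4.2612 and y* = 0.662204·4.2612 = 2.8218.

y* = 2.8218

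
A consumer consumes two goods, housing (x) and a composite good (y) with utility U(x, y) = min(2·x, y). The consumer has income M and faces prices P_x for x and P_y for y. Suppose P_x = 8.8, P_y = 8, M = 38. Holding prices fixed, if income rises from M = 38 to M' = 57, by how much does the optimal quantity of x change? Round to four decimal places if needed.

Δx* = 0.7661

Demand: x*(P_x,P_y,M) = M/(P_x + 2·P_y), y* = 2·M/(P_x + 2·P_y).
Here 8.8 + 2·8 = 24.8, giving x* = 1.5323.
At M' = 57: x* = 2.2984. Change: 2.2984 − 1.5323 = 0.7661.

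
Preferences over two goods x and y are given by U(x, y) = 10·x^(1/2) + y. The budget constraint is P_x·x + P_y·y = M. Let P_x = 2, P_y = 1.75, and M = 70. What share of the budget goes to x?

share on x = 0.5469

Set MRS = P_x/P_y: 5·x^(−1/2) = P_x/P_y.
Solve: √x = 5·P_y/P_x, so x*(P_x,P_y) = (5·P_y/P_x)², and y* = (M − P_x·x*)/P_y.
Plugging in: x* = (5·1.75/2)² = 19.1406, y* = 18.125.
Expenditure on x: 2·19.1406 = 38.2812; share = 0.5469.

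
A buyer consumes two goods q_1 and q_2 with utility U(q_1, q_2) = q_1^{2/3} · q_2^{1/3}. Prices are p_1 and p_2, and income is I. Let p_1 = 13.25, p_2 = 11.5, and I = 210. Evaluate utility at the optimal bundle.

MU_q_1/MU_q_2 = (2/3·q_2)/(1/3·q_1); tangency sets this equal to p_1/p_2.
Rearranging, p_2·q_2 = (1/2)·p_1·q_1. Substituting into the budget gives p_1·q_1·(1 + (1/2)) = I.
Demand: q_1*(p_1,p_2,I) = 2/3·I/p_1 and q_2* = 1/3·I/p_2.
At p_1=13.25, p_2=11.5, I=210: q_1* = 2/3·210/13.25 = 10.566, q_2* = 6.087.
Utility at the optimum: U(10.566, 6.087) = 8.7917.

V = 8.7917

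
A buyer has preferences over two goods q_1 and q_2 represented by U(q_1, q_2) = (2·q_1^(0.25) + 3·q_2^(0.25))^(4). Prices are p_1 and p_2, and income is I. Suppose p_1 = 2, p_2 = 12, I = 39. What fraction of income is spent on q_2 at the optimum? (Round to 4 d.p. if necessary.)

share on q_2 = 0.4858

MRS = MU_q_1/MU_q_2 = (2/3)·(q_2/q_1)^(0.75). Set equal to p_1/p_2.
Solve for the ratio: q_2/q_1 = [(3/2)·p_1/p_2]^(4/3).
Substitute q_2 = (q_2/q_1)·q_1 into the budget: q_1* = I/(p_1 + p_2·(q_2/q_1)).
Numerically q_2/q_1 = 0.15749, so q_1* = 39/(2 + 12·0.15749) = 10.026 and q_2* = 0.15749·10.026 = 1.579.
Expenditure on q_2: 12·1.579 = 18.948; share = 0.4858.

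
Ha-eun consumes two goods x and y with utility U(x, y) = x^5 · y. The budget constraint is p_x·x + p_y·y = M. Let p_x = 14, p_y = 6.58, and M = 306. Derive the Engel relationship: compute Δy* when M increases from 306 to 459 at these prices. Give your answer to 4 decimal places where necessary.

Demand: x*(p_x,p_y,M) = 5/6·M/p_x and y* = 1/6·M/p_y.
At p_x=14, p_y=6.58, M=306: y* = 1/6·306/6.58 = 7.7508.
At M' = 459: y* = 11.6261. Change: 11.6261 − 7.7508 = 3.8754.

Δy* = 3.8754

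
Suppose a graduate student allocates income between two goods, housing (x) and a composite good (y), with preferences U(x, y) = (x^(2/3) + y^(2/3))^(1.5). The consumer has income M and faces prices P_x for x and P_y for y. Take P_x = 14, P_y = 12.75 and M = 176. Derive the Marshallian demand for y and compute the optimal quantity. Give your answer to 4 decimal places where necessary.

MRS = MU_x/MU_y = (y/x)^(1/3). Set equal to P_x/P_y.
Hence y/x = (P_x/P_y)^(1/(1/3)), i.e. raised to the 3 power.
With the ratio pinned down, the budget gives x* = M/(P_x + P_y·(y/x)) and y* = (y/x)·x*.
Numerically y/x = 1.323895, so x* = 176/(14 + 12.75·1.323895) = 5.6995 and y* = 1.323895·5.6995 = 7.5456.

y* = 7.5456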